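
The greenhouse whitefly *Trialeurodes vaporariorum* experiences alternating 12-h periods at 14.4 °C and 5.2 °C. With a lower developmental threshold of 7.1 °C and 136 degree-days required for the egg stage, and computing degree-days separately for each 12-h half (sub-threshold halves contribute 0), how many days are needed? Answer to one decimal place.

Day half: max(0, 14.4 − 7.1) × 0.5 = 7.3 × 0.5 = 3.65 DD.
Night half: max(0, 5.2 − 7.1) × 0.5 = 0.0 × 0.5 = 0.00 DD.
Per 24 h: 3.65 DD/day.
Duration = 136 / 3.65 = 37.260 ≈ 37.3 days.

37.3 days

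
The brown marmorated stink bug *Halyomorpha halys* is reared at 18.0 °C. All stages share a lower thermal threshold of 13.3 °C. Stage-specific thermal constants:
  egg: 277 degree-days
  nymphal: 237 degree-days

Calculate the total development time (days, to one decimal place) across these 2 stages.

Daily accumulation at 18.0 °C = 18.0 − 13.3 = 4.7 DD/day.
Total K = 277 + 237 = 514 DD.
Total duration = 514 / 4.7 = 109.362 ≈ 109.4 days.

109.4 days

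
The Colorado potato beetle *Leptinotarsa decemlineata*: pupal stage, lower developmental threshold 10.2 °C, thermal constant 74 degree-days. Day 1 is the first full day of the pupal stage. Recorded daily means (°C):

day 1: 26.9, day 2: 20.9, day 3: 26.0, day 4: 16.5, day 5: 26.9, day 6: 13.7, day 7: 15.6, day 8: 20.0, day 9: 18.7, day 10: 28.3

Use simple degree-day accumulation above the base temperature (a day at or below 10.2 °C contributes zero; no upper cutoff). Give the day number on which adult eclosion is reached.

Daily DD above 10.2 °C: 16.7, 10.7, 15.8, 6.3, 16.7, 3.5, 5.4, 9.8, 8.5, 18.1.
Cumulative: 16.7, 27.4, 43.2, 49.5, 66.2, 69.7, 75.1, 84.9, 93.4, 111.5.
The total first reaches 74 DD on day 7.

day 7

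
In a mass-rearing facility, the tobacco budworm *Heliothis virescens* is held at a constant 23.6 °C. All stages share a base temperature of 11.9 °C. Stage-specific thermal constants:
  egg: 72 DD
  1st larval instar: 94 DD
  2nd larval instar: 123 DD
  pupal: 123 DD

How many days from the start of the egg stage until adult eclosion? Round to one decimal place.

Daily accumulation at 23.6 °C = 23.6 − 11.9 = 11.7 DD/day.
Total K = 72 + 94 + 123 + 123 = 412 DD.
Total duration = 412 / 11.7 = 35.214 ≈ 35.2 days.

35.2 days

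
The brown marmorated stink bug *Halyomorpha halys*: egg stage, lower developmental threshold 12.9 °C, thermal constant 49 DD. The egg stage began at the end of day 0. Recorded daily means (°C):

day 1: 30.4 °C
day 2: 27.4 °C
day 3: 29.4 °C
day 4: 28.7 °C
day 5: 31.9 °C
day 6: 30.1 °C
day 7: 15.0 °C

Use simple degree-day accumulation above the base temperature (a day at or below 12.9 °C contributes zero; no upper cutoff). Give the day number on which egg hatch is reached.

Daily DD above 12.9 °C: 17.5, 14.5, 16.5, 15.8, 19.0, 17.2, 2.1.
Cumulative: 17.5, 32.0, 48.5, 64.3, 83.3, 100.5, 102.6.
The total first reaches 49 DD on day 4.

day 4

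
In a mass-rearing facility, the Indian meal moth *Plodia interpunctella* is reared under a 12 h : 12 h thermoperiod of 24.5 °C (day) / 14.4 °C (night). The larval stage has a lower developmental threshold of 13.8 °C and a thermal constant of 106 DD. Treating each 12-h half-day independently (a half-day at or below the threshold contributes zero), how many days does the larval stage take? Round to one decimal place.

Day half: max(0, 24.5 − 13.8) × 0.5 = 10.7 × 0.5 = 5.35 DD.
Night half: max(0, 14.4 − 13.8) × 0.5 = 0.6 × 0.5 = 0.30 DD.
Per 24 h: 5.65 DD/day.
Duration = 106 / 5.65 = 18.761 ≈ 18.8 days.

18.8 days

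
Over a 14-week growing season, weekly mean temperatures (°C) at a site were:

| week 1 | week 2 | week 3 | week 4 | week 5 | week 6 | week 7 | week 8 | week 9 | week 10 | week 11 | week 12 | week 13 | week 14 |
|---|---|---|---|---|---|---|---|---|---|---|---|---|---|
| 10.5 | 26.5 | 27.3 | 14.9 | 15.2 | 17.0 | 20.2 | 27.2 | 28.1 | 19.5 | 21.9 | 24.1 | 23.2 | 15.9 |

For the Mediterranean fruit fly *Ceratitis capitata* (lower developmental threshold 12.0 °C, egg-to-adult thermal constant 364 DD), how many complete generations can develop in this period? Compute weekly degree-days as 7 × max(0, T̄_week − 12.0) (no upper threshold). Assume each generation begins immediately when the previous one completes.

2 generations

Weekly DD (7 × max(0, T̄ − 12.0)): 0.0, 101.5, 107.1, 20.3, 22.4, 35.0, 57.4, 106.4, 112.7, 52.5, 69.3, 84.7, 78.4, 27.3.
Season total = 875.0 DD.
Complete generations = ⌊875.0 / 364⌋ = 2.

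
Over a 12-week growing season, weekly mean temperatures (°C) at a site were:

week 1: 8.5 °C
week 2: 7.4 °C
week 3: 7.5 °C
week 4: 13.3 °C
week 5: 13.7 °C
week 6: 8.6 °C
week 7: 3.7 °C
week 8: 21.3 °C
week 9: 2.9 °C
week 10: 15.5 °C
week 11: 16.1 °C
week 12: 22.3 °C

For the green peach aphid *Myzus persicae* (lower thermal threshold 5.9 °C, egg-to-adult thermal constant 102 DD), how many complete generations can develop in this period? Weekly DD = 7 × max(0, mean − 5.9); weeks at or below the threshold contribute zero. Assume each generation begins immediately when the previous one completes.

Weekly DD (7 × max(0, T̄ − 5.9)): 18.2, 10.5, 11.2, 51.8, 54.6, 18.9, 0.0, 107.8, 0.0, 67.2, 71.4, 114.8.
Season total = 526.4 DD.
Complete generations = ⌊526.4 / 102⌋ = 5.

5 generations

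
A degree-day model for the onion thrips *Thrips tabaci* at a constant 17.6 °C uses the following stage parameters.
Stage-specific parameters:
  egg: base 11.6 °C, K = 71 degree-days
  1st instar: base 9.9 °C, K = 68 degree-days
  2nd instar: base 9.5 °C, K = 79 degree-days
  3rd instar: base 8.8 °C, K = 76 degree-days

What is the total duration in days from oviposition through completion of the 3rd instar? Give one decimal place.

39.1 days

egg: 71 / (17.6 − 11.6) = 71 / 6.0 = 11.833 d.
1st instar: 68 / (17.6 − 9.9) = 68 / 7.7 = 8.831 d.
2nd instar: 79 / (17.6 − 9.5) = 79 / 8.1 = 9.753 d.
3rd instar: 76 / (17.6 − 8.8) = 76 / 8.8 = 8.636 d.
Sum = 39.054 ≈ 39.1 days.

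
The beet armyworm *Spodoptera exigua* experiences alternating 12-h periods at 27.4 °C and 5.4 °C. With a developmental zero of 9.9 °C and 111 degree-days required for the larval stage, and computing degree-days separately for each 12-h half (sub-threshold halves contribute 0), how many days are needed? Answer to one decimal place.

12.7 days

Day half: max(0, 27.4 − 9.9) × 0.5 = 17.5 × 0.5 = 8.75 DD.
Night half: max(0, 5.4 − 9.9) × 0.5 = 0.0 × 0.5 = 0.00 DD.
Per 24 h: 8.75 DD/day.
Duration = 111 / 8.75 = 12.686 ≈ 12.7 days.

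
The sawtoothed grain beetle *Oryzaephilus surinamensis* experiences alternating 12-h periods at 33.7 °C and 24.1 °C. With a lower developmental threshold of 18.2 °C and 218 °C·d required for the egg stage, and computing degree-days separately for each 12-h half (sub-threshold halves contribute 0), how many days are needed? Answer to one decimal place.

Day half: max(0, 33.7 − 18.2) × 0.5 = 15.5 × 0.5 = 7.75 DD.
Night half: max(0, 24.1 − 18.2) × 0.5 = 5.9 × 0.5 = 2.95 DD.
Per 24 h: 10.70 DD/day.
Duration = 218 / 10.70 = 20.374 ≈ 20.4 days.

20.4 days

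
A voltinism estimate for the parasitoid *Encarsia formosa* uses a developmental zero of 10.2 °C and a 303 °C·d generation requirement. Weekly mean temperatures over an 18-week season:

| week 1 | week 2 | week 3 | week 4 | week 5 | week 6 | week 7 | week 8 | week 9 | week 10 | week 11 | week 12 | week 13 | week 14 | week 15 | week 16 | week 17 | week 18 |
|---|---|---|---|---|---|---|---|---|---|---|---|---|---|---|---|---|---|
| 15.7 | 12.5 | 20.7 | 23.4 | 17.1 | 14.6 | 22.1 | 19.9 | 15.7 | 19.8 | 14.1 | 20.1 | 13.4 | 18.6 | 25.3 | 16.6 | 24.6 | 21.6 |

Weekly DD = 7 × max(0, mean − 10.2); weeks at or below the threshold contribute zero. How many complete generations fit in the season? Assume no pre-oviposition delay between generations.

Weekly DD (7 × max(0, T̄ − 10.2)): 38.5, 16.1, 73.5, 92.4, 48.3, 30.8, 83.3, 67.9, 38.5, 67.2, 27.3, 69.3, 22.4, 58.8, 105.7, 44.8, 100.8, 79.8.
Season total = 1065.4 DD.
Complete generations = ⌊1065.4 / 303⌋ = 3.

3 generations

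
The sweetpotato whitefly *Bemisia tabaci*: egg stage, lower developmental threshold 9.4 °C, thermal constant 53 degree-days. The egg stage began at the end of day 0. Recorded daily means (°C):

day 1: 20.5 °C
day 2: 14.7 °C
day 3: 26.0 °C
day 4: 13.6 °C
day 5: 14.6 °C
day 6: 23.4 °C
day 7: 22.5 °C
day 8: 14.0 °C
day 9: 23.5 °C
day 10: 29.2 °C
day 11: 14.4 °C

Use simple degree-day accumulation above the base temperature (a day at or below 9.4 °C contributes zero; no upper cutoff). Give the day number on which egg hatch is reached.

day 6

Daily DD above 9.4 °C: 11.1, 5.3, 16.6, 4.2, 5.2, 14.0, 13.1, 4.6, 14.1, 19.8, 5.0.
Cumulative: 11.1, 16.4, 33.0, 37.2, 42.4, 56.4, 69.5, 74.1, 88.2, 108.0, 113.0.
The total first reaches 53 DD on day 6.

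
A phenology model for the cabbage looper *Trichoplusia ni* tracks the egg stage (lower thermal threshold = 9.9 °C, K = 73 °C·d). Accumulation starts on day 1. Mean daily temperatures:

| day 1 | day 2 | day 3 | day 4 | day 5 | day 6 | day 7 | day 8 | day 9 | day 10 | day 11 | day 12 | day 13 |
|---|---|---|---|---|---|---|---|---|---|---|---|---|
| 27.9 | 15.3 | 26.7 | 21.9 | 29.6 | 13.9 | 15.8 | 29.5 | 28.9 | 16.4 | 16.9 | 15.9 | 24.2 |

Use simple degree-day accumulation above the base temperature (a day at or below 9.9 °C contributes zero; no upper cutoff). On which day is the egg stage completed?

day 6

Daily DD above 9.9 °C: 18.0, 5.4, 16.8, 12.0, 19.7, 4.0, 5.9, 19.6, 19.0, 6.5, 7.0, 6.0, 14.3.
Cumulative: 18.0, 23.4, 40.2, 52.2, 71.9, 75.9, 81.8, 101.4, 120.4, 126.9, 133.9, 139.9, 154.2.
The total first reaches 73 DD on day 6.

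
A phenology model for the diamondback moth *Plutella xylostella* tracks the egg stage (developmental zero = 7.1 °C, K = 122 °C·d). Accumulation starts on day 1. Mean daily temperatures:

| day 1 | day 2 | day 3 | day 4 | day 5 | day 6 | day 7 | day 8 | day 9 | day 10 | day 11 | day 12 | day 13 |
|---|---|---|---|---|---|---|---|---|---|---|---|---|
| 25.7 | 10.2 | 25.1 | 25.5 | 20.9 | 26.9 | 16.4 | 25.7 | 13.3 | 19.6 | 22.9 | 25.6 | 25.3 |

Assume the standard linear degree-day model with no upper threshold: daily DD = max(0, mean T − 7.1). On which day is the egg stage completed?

day 9

Daily DD above 7.1 °C: 18.6, 3.1, 18.0, 18.4, 13.8, 19.8, 9.3, 18.6, 6.2, 12.5, 15.8, 18.5, 18.2.
Cumulative: 18.6, 21.7, 39.7, 58.1, 71.9, 91.7, 101.0, 119.6, 125.8, 138.3, 154.1, 172.6, 190.8.
The total first reaches 122 DD on day 9.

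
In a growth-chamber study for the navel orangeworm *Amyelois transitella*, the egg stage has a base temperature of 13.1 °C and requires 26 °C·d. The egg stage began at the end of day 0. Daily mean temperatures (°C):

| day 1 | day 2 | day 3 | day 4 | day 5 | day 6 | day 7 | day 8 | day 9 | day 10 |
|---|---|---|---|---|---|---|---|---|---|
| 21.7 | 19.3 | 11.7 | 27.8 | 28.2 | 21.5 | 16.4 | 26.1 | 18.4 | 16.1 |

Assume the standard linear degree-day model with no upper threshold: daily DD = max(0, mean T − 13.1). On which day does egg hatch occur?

day 4

Daily DD above 13.1 °C: 8.6, 6.2, 0.0, 14.7, 15.1, 8.4, 3.3, 13.0, 5.3, 3.0.
Cumulative: 8.6, 14.8, 14.8, 29.5, 44.6, 53.0, 56.3, 69.3, 74.6, 77.6.
The total first reaches 26 DD on day 4.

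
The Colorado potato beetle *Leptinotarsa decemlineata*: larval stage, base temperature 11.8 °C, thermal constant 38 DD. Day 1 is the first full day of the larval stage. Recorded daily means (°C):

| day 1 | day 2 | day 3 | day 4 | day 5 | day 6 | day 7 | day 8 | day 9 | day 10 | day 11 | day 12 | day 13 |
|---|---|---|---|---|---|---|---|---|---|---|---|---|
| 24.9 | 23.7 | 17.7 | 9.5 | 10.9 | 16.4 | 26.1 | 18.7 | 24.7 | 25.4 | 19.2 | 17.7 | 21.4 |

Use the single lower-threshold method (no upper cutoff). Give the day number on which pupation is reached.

day 7

Daily DD above 11.8 °C: 13.1, 11.9, 5.9, 0.0, 0.0, 4.6, 14.3, 6.9, 12.9, 13.6, 7.4, 5.9, 9.6.
Cumulative: 13.1, 25.0, 30.9, 30.9, 30.9, 35.5, 49.8, 56.7, 69.6, 83.2, 90.6, 96.5, 106.1.
The total first reaches 38 DD on day 7.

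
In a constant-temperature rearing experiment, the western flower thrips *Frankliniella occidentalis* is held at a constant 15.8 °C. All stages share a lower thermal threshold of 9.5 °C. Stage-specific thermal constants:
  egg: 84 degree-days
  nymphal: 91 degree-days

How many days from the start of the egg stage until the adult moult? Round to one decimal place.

27.8 days

Daily accumulation at 15.8 °C = 15.8 − 9.5 = 6.3 DD/day.
Total K = 84 + 91 = 175 DD.
Total duration = 175 / 6.3 = 27.778 ≈ 27.8 days.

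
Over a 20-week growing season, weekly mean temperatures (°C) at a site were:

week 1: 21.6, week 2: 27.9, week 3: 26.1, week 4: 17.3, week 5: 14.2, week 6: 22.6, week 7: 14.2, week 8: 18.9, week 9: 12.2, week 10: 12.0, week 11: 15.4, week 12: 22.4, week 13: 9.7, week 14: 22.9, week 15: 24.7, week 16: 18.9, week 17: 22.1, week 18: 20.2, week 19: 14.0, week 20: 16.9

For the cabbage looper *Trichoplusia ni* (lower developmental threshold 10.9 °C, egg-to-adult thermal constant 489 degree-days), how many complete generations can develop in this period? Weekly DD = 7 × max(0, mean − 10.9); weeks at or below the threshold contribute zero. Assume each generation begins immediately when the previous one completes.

Weekly DD (7 × max(0, T̄ − 10.9)): 74.9, 119.0, 106.4, 44.8, 23.1, 81.9, 23.1, 56.0, 9.1, 7.7, 31.5, 80.5, 0.0, 84.0, 96.6, 56.0, 78.4, 65.1, 21.7, 42.0.
Season total = 1101.8 DD.
Complete generations = ⌊1101.8 / 489⌋ = 2.

2 generations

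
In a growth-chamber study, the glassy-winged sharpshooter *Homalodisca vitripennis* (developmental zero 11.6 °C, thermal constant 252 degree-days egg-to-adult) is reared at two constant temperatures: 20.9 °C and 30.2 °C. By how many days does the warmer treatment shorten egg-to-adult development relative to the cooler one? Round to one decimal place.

At 20.9 °C: 252 / (20.9 − 11.6) = 252 / 9.3 = 27.097 d.
At 30.2 °C: 252 / (30.2 − 11.6) = 252 / 18.6 = 13.548 d.
Difference = |27.097 − 13.548| = 13.548 ≈ 13.5 days.

13.5 days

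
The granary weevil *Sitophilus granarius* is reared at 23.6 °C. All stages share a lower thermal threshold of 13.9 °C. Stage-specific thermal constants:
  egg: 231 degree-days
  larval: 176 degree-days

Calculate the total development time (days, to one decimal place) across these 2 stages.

Daily accumulation at 23.6 °C = 23.6 − 13.9 = 9.7 DD/day.
Total K = 231 + 176 = 407 DD.
Total duration = 407 / 9.7 = 41.959 ≈ 42.0 days.

42.0 days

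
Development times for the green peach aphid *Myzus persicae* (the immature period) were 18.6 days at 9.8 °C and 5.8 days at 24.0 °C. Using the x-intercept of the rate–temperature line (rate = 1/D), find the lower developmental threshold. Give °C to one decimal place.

3.4 °C

Equal thermal constants: D₁(T₁ − T_b) = D₂(T₂ − T_b).
18.6·(9.8 − T_b) = 5.8·(24.0 − T_b)
T_b = (18.6·9.8 − 5.8·24.0) / (18.6 − 5.8) = 43.08 / 12.8 = 3.366 °C ≈ 3.4 °C.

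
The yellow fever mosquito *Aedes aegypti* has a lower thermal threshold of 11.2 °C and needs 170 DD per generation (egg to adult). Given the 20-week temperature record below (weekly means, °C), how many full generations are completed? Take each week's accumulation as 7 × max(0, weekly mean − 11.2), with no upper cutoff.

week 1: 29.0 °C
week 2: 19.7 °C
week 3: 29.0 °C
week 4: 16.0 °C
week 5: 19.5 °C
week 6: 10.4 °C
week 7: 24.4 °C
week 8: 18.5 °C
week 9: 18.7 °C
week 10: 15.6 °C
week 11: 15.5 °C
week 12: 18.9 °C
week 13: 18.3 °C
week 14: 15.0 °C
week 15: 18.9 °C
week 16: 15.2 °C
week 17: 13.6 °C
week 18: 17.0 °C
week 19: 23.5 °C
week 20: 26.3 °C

6 generations

Weekly DD (7 × max(0, T̄ − 11.2)): 124.6, 59.5, 124.6, 33.6, 58.1, 0.0, 92.4, 51.1, 52.5, 30.8, 30.1, 53.9, 49.7, 26.6, 53.9, 28.0, 16.8, 40.6, 86.1, 105.7.
Season total = 1118.6 DD.
Complete generations = ⌊1118.6 / 170⌋ = 6.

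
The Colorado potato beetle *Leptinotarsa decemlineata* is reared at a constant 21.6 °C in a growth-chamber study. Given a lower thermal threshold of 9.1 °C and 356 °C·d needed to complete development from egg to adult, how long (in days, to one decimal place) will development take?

Daily accumulation = 21.6 − 9.1 = 12.5 DD/day.
Duration = 356 / 12.5 = 28.480 ≈ 28.5 days.

28.5 days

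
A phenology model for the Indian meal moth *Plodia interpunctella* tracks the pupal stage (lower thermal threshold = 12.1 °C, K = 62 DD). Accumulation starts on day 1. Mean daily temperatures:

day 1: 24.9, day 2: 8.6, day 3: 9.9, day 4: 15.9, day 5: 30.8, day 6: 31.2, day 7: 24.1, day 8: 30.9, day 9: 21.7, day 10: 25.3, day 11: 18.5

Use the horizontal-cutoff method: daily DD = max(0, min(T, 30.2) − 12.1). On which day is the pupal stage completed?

Daily DD above 12.1 °C (capped at 18.1): 12.8, 0.0, 0.0, 3.8, 18.1, 18.1, 12.0, 18.1, 9.6, 13.2, 6.4.
Cumulative: 12.8, 12.8, 12.8, 16.6, 34.7, 52.8, 64.8, 82.9, 92.5, 105.7, 112.1.
The total first reaches 62 DD on day 7.

day 7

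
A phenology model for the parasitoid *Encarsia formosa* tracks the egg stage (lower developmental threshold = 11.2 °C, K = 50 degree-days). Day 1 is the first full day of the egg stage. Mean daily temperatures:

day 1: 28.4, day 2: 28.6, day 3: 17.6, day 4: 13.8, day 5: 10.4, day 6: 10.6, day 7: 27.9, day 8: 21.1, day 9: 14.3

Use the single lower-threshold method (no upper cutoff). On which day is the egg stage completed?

day 7

Daily DD above 11.2 °C: 17.2, 17.4, 6.4, 2.6, 0.0, 0.0, 16.7, 9.9, 3.1.
Cumulative: 17.2, 34.6, 41.0, 43.6, 43.6, 43.6, 60.3, 70.2, 73.3.
The total first reaches 50 DD on day 7.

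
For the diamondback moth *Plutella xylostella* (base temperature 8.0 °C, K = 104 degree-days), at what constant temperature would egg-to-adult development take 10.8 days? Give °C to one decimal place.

Required daily accumulation = 104 / 10.8 = 9.630 DD/day.
T = T_base + 9.630 = 8.0 + 9.630 = 17.630 ≈ 17.6 °C.

17.6 °C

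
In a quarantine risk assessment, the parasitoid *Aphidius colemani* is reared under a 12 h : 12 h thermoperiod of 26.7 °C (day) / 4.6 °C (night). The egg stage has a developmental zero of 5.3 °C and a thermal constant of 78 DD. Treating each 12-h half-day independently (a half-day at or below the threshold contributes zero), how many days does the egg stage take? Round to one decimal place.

7.3 days

Day half: max(0, 26.7 − 5.3) × 0.5 = 21.4 × 0.5 = 10.70 DD.
Night half: max(0, 4.6 − 5.3) × 0.5 = 0.0 × 0.5 = 0.00 DD.
Per 24 h: 10.70 DD/day.
Duration = 78 / 10.70 = 7.290 ≈ 7.3 days.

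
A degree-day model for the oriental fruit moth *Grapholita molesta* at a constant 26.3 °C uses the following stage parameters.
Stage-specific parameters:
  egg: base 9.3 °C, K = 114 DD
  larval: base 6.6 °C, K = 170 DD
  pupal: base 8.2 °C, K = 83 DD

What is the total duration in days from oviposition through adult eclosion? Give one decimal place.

19.9 days

egg: 114 / (26.3 − 9.3) = 114 / 17.0 = 6.706 d.
larval: 170 / (26.3 − 6.6) = 170 / 19.7 = 8.629 d.
pupal: 83 / (26.3 − 8.2) = 83 / 18.1 = 4.586 d.
Sum = 19.921 ≈ 19.9 days.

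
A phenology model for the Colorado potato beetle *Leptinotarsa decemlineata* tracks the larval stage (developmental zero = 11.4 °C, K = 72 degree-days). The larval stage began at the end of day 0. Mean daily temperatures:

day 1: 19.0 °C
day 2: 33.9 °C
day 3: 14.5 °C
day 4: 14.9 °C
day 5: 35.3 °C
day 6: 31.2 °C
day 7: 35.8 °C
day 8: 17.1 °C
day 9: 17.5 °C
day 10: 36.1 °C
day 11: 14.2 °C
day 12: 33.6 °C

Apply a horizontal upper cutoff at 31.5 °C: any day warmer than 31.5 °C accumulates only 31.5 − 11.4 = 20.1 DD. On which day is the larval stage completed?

Daily DD above 11.4 °C (capped at 20.1): 7.6, 20.1, 3.1, 3.5, 20.1, 19.8, 20.1, 5.7, 6.1, 20.1, 2.8, 20.1.
Cumulative: 7.6, 27.7, 30.8, 34.3, 54.4, 74.2, 94.3, 100.0, 106.1, 126.2, 129.0, 149.1.
The total first reaches 72 DD on day 6.

day 6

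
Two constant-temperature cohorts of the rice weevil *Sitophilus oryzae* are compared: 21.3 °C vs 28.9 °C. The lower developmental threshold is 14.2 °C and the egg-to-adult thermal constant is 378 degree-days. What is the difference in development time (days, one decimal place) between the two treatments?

At 21.3 °C: 378 / (21.3 − 14.2) = 378 / 7.1 = 53.239 d.
At 28.9 °C: 378 / (28.9 − 14.2) = 378 / 14.7 = 25.714 d.
Difference = |53.239 − 25.714| = 27.525 ≈ 27.5 days.

27.5 days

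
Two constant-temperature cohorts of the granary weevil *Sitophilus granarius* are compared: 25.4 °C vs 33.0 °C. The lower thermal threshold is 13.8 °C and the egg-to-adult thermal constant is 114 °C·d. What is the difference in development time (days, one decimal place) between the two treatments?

3.9 days

At 25.4 °C: 114 / (25.4 − 13.8) = 114 / 11.6 = 9.828 d.
At 33.0 °C: 114 / (33.0 − 13.8) = 114 / 19.2 = 5.938 d.
Difference = |9.828 − 5.938| = 3.890 ≈ 3.9 days.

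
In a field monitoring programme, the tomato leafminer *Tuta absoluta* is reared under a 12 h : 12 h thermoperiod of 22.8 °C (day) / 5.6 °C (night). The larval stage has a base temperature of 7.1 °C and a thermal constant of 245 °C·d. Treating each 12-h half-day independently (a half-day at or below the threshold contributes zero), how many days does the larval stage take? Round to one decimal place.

31.2 days

Day half: max(0, 22.8 − 7.1) × 0.5 = 15.7 × 0.5 = 7.85 DD.
Night half: max(0, 5.6 − 7.1) × 0.5 = 0.0 × 0.5 = 0.00 DD.
Per 24 h: 7.85 DD/day.
Duration = 245 / 7.85 = 31.210 ≈ 31.2 days.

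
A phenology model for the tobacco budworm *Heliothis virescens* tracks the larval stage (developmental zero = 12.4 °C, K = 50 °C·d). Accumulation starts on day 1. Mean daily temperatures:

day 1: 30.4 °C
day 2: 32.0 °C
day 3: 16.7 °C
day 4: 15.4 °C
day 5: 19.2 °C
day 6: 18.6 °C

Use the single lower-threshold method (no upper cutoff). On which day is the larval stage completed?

day 5

Daily DD above 12.4 °C: 18.0, 19.6, 4.3, 3.0, 6.8, 6.2.
Cumulative: 18.0, 37.6, 41.9, 44.9, 51.7, 57.9.
The total first reaches 50 DD on day 5.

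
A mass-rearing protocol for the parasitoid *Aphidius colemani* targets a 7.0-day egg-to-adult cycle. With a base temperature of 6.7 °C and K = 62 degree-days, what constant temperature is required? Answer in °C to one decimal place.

15.6 °C

Required daily accumulation = 62 / 7.0 = 8.857 DD/day.
T = T_base + 8.857 = 6.7 + 8.857 = 15.557 ≈ 15.6 °C.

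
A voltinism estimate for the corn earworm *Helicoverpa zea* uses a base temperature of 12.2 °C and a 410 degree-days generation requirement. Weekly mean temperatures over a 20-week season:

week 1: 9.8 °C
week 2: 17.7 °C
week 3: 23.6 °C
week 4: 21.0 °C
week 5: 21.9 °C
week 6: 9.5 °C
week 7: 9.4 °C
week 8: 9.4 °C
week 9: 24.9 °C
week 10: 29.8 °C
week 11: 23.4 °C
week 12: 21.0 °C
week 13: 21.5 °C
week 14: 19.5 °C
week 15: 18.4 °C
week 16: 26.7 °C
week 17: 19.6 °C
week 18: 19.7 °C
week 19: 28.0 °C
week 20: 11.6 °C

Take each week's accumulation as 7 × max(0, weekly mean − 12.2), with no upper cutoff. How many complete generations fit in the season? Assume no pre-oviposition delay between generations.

Weekly DD (7 × max(0, T̄ − 12.2)): 0.0, 38.5, 79.8, 61.6, 67.9, 0.0, 0.0, 0.0, 88.9, 123.2, 78.4, 61.6, 65.1, 51.1, 43.4, 101.5, 51.8, 52.5, 110.6, 0.0.
Season total = 1075.9 DD.
Complete generations = ⌊1075.9 / 410⌋ = 2.

2 generations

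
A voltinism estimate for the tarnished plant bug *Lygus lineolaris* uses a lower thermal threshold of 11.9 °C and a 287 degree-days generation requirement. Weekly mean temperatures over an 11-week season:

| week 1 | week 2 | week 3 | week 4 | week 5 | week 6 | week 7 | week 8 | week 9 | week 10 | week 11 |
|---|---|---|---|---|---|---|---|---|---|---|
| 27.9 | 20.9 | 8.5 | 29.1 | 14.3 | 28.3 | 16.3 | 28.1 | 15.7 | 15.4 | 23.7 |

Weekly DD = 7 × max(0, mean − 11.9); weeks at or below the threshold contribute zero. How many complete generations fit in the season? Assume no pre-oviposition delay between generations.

2 generations

Weekly DD (7 × max(0, T̄ − 11.9)): 112.0, 63.0, 0.0, 120.4, 16.8, 114.8, 30.8, 113.4, 26.6, 24.5, 82.6.
Season total = 704.9 DD.
Complete generations = ⌊704.9 / 287⌋ = 2.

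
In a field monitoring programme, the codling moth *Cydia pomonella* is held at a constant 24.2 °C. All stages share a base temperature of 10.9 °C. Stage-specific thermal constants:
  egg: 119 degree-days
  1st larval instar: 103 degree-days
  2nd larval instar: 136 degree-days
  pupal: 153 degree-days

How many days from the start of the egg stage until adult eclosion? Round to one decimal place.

38.4 days

Daily accumulation at 24.2 °C = 24.2 − 10.9 = 13.3 DD/day.
Total K = 119 + 103 + 136 + 153 = 511 DD.
Total duration = 511 / 13.3 = 38.421 ≈ 38.4 days.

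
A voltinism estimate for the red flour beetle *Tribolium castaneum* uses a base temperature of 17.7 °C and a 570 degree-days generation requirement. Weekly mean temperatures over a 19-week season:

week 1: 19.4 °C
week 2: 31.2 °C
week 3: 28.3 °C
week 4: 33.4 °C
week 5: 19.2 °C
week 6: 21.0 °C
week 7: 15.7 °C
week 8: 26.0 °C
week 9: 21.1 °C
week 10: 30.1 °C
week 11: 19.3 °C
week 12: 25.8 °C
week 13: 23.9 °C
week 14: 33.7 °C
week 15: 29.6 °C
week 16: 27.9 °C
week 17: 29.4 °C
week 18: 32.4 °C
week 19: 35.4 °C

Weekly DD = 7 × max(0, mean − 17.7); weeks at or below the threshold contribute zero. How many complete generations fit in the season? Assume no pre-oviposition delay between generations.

Weekly DD (7 × max(0, T̄ − 17.7)): 11.9, 94.5, 74.2, 109.9, 10.5, 23.1, 0.0, 58.1, 23.8, 86.8, 11.2, 56.7, 43.4, 112.0, 83.3, 71.4, 81.9, 102.9, 123.9.
Season total = 1179.5 DD.
Complete generations = ⌊1179.5 / 570⌋ = 2.

2 generations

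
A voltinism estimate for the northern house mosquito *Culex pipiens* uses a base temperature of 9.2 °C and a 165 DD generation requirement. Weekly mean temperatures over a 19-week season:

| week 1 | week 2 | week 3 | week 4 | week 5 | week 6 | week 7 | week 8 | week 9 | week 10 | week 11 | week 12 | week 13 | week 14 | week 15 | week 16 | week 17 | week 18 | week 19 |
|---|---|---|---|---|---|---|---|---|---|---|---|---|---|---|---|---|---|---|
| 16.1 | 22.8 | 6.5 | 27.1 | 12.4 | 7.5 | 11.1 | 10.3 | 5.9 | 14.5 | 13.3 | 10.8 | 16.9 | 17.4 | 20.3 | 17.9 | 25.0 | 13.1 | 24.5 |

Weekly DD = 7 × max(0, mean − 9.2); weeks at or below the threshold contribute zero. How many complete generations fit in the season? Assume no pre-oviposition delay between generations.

Weekly DD (7 × max(0, T̄ − 9.2)): 48.3, 95.2, 0.0, 125.3, 22.4, 0.0, 13.3, 7.7, 0.0, 37.1, 28.7, 11.2, 53.9, 57.4, 77.7, 60.9, 110.6, 27.3, 107.1.
Season total = 884.1 DD.
Complete generations = ⌊884.1 / 165⌋ = 5.

5 generations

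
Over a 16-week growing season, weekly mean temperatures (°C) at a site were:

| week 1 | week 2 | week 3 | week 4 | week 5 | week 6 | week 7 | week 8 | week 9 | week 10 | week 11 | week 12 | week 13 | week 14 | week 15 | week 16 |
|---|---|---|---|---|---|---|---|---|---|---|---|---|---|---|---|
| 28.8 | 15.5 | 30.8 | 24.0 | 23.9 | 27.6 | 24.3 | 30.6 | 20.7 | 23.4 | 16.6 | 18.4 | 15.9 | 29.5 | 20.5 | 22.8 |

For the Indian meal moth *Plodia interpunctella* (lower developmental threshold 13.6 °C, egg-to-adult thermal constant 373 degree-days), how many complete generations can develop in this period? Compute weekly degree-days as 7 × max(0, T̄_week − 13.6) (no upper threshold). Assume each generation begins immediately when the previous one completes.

2 generations

Weekly DD (7 × max(0, T̄ − 13.6)): 106.4, 13.3, 120.4, 72.8, 72.1, 98.0, 74.9, 119.0, 49.7, 68.6, 21.0, 33.6, 16.1, 111.3, 48.3, 64.4.
Season total = 1089.9 DD.
Complete generations = ⌊1089.9 / 373⌋ = 2.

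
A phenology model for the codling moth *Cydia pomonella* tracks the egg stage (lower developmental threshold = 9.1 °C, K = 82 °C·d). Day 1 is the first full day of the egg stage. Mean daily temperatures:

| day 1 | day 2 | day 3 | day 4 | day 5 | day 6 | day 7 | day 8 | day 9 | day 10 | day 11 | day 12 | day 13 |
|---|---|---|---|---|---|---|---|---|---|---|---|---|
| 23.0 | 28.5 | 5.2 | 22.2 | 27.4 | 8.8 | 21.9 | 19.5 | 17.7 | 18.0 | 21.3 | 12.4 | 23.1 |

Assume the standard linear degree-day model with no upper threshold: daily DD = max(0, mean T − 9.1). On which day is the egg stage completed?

day 8

Daily DD above 9.1 °C: 13.9, 19.4, 0.0, 13.1, 18.3, 0.0, 12.8, 10.4, 8.6, 8.9, 12.2, 3.3, 14.0.
Cumulative: 13.9, 33.3, 33.3, 46.4, 64.7, 64.7, 77.5, 87.9, 96.5, 105.4, 117.6, 120.9, 134.9.
The total first reaches 82 DD on day 8.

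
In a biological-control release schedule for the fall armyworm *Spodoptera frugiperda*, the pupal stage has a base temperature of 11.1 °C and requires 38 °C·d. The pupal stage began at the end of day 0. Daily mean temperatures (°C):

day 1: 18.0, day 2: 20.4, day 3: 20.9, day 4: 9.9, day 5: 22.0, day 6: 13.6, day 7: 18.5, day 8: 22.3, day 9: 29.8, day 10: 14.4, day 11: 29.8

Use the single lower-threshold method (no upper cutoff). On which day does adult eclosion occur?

Daily DD above 11.1 °C: 6.9, 9.3, 9.8, 0.0, 10.9, 2.5, 7.4, 11.2, 18.7, 3.3, 18.7.
Cumulative: 6.9, 16.2, 26.0, 26.0, 36.9, 39.4, 46.8, 58.0, 76.7, 80.0, 98.7.
The total first reaches 38 DD on day 6.

day 6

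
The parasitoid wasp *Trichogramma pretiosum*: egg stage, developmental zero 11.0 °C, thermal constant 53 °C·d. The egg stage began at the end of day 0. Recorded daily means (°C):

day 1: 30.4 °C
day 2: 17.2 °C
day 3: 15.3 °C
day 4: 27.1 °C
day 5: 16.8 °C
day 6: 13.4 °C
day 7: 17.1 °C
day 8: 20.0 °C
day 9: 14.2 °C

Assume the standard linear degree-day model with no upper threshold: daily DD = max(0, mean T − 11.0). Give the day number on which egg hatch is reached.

Daily DD above 11.0 °C: 19.4, 6.2, 4.3, 16.1, 5.8, 2.4, 6.1, 9.0, 3.2.
Cumulative: 19.4, 25.6, 29.9, 46.0, 51.8, 54.2, 60.3, 69.3, 72.5.
The total first reaches 53 DD on day 6.

day 6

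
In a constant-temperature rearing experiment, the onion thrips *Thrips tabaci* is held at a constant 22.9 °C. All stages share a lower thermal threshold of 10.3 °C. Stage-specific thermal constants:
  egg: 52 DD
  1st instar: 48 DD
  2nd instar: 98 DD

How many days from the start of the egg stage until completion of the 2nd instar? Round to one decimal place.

15.7 days

Daily accumulation at 22.9 °C = 22.9 − 10.3 = 12.6 DD/day.
Total K = 52 + 48 + 98 = 198 DD.
Total duration = 198 / 12.6 = 15.714 ≈ 15.7 days.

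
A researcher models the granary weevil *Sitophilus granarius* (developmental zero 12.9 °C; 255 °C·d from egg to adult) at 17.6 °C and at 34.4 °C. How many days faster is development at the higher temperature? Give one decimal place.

At 17.6 °C: 255 / (17.6 − 12.9) = 255 / 4.7 = 54.255 d.
At 34.4 °C: 255 / (34.4 − 12.9) = 255 / 21.5 = 11.860 d.
Difference = |54.255 − 11.860| = 42.395 ≈ 42.4 days.

42.4 days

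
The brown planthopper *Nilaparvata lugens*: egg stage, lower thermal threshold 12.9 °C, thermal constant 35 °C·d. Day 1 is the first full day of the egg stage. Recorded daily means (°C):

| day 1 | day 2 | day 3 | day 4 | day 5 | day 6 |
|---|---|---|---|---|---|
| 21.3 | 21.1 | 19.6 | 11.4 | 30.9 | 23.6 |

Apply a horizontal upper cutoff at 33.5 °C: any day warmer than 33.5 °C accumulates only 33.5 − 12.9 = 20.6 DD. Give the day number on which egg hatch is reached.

day 5

Daily DD above 12.9 °C (capped at 20.6): 8.4, 8.2, 6.7, 0.0, 18.0, 10.7.
Cumulative: 8.4, 16.6, 23.3, 23.3, 41.3, 52.0.
The total first reaches 35 DD on day 5.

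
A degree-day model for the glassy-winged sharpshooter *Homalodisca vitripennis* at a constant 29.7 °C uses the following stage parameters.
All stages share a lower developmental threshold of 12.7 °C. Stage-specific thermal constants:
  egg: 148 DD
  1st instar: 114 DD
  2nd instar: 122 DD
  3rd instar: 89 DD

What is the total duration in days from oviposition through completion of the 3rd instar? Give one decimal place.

27.8 days

Daily accumulation at 29.7 °C = 29.7 − 12.7 = 17.0 DD/day.
Total K = 148 + 114 + 122 + 89 = 473 DD.
Total duration = 473 / 17.0 = 27.824 ≈ 27.8 days.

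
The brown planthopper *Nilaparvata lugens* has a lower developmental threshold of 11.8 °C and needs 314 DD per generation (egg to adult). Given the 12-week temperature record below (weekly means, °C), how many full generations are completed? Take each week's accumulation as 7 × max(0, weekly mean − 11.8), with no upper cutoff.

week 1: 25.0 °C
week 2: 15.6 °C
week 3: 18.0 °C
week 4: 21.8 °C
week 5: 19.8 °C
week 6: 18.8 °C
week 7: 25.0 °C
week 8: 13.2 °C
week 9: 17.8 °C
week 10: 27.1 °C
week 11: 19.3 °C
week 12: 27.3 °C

2 generations

Weekly DD (7 × max(0, T̄ − 11.8)): 92.4, 26.6, 43.4, 70.0, 56.0, 49.0, 92.4, 9.8, 42.0, 107.1, 52.5, 108.5.
Season total = 749.7 DD.
Complete generations = ⌊749.7 / 314⌋ = 2.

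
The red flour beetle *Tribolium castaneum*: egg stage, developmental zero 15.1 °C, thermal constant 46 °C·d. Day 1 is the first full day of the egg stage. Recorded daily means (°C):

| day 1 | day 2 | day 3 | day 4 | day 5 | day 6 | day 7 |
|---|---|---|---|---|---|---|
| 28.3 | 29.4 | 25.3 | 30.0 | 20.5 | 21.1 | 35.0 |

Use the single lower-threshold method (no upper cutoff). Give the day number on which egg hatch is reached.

Daily DD above 15.1 °C: 13.2, 14.3, 10.2, 14.9, 5.4, 6.0, 19.9.
Cumulative: 13.2, 27.5, 37.7, 52.6, 58.0, 64.0, 83.9.
The total first reaches 46 DD on day 4.

day 4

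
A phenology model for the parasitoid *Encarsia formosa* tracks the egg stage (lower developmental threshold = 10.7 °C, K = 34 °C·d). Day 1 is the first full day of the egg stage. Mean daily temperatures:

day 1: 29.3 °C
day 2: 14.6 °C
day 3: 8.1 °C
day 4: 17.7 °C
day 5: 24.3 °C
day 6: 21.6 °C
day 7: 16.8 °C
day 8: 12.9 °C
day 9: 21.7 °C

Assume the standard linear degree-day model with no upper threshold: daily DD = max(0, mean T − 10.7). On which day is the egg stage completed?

day 5

Daily DD above 10.7 °C: 18.6, 3.9, 0.0, 7.0, 13.6, 10.9, 6.1, 2.2, 11.0.
Cumulative: 18.6, 22.5, 22.5, 29.5, 43.1, 54.0, 60.1, 62.3, 73.3.
The total first reaches 34 DD on day 5.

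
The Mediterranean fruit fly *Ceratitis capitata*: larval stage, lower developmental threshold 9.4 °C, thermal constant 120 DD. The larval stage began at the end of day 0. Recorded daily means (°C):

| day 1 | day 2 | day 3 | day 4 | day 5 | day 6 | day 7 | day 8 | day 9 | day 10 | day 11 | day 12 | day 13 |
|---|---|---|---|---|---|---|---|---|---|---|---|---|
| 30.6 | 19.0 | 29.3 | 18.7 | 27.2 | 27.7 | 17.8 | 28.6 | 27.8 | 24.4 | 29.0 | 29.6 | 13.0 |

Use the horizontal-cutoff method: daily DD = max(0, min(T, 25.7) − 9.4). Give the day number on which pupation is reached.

day 9

Daily DD above 9.4 °C (capped at 16.3): 16.3, 9.6, 16.3, 9.3, 16.3, 16.3, 8.4, 16.3, 16.3, 15.0, 16.3, 16.3, 3.6.
Cumulative: 16.3, 25.9, 42.2, 51.5, 67.8, 84.1, 92.5, 108.8, 125.1, 140.1, 156.4, 172.7, 176.3.
The total first reaches 120 DD on day 9.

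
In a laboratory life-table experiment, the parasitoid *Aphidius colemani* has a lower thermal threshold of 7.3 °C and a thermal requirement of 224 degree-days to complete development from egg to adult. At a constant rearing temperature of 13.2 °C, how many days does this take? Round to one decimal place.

Daily accumulation = 13.2 − 7.3 = 5.9 DD/day.
Duration = 224 / 5.9 = 37.966 ≈ 38.0 days.

38.0 days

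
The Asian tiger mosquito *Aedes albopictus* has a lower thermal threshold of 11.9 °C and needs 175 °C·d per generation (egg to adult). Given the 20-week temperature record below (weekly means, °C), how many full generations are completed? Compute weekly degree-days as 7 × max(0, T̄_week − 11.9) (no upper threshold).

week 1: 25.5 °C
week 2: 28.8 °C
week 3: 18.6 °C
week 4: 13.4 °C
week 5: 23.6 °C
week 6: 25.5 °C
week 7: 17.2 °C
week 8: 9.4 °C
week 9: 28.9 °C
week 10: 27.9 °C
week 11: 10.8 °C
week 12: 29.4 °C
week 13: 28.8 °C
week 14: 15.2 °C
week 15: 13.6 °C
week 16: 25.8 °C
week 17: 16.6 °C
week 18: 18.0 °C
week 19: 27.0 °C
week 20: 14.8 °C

Weekly DD (7 × max(0, T̄ − 11.9)): 95.2, 118.3, 46.9, 10.5, 81.9, 95.2, 37.1, 0.0, 119.0, 112.0, 0.0, 122.5, 118.3, 23.1, 11.9, 97.3, 32.9, 42.7, 105.7, 20.3.
Season total = 1290.8 DD.
Complete generations = ⌊1290.8 / 175⌋ = 7.

7 generations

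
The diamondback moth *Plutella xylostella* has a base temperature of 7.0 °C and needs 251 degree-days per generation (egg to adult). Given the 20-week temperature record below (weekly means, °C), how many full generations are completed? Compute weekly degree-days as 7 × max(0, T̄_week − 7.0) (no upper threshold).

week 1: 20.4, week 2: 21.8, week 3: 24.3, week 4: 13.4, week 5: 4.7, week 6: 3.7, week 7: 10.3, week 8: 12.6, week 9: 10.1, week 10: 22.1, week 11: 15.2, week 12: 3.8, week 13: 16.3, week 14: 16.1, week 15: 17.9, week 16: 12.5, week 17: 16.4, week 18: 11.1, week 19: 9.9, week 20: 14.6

4 generations

Weekly DD (7 × max(0, T̄ − 7.0)): 93.8, 103.6, 121.1, 44.8, 0.0, 0.0, 23.1, 39.2, 21.7, 105.7, 57.4, 0.0, 65.1, 63.7, 76.3, 38.5, 65.8, 28.7, 20.3, 53.2.
Season total = 1022.0 DD.
Complete generations = ⌊1022.0 / 251⌋ = 4.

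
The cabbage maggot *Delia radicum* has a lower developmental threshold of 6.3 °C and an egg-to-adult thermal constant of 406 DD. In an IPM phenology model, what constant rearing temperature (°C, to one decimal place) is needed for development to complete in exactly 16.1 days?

Required daily accumulation = 406 / 16.1 = 25.217 DD/day.
T = T_base + 25.217 = 6.3 + 25.217 = 31.517 ≈ 31.5 °C.

31.5 °C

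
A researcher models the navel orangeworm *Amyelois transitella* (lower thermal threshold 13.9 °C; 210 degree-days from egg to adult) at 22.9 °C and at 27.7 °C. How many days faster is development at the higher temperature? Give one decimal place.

8.1 days

At 22.9 °C: 210 / (22.9 − 13.9) = 210 / 9.0 = 23.333 d.
At 27.7 °C: 210 / (27.7 − 13.9) = 210 / 13.8 = 15.217 d.
Difference = |23.333 − 15.217| = 8.116 ≈ 8.1 days.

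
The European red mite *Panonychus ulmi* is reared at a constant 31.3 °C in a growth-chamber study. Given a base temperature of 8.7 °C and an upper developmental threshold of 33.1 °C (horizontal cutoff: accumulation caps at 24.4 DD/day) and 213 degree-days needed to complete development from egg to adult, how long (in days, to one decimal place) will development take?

9.4 days

Daily accumulation = 31.3 − 8.7 = 22.6 DD/day.
Duration = 213 / 22.6 = 9.425 ≈ 9.4 days.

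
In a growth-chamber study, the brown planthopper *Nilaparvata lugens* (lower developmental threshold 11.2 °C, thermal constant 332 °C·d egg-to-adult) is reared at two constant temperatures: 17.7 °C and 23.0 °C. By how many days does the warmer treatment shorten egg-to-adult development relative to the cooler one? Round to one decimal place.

22.9 days

At 17.7 °C: 332 / (17.7 − 11.2) = 332 / 6.5 = 51.077 d.
At 23.0 °C: 332 / (23.0 − 11.2) = 332 / 11.8 = 28.136 d.
Difference = |51.077 − 28.136| = 22.941 ≈ 22.9 days.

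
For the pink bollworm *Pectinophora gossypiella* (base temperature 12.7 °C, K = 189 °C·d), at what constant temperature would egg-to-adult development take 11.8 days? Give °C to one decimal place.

Required daily accumulation = 189 / 11.8 = 16.017 DD/day.
T = T_base + 16.017 = 12.7 + 16.017 = 28.717 ≈ 28.7 °C.

28.7 °C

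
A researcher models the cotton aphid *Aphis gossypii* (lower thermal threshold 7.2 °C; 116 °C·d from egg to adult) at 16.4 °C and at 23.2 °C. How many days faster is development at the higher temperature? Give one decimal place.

5.4 days

At 16.4 °C: 116 / (16.4 − 7.2) = 116 / 9.2 = 12.609 d.
At 23.2 °C: 116 / (23.2 − 7.2) = 116 / 16.0 = 7.250 d.
Difference = |12.609 − 7.250| = 5.359 ≈ 5.4 days.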